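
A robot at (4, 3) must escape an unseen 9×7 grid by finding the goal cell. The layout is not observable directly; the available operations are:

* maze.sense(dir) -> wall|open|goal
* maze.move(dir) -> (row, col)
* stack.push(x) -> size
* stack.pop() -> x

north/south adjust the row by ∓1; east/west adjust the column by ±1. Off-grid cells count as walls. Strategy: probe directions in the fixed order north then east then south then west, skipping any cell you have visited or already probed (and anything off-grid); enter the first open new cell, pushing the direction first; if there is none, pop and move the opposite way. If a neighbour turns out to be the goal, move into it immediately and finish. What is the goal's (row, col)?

Do: maze.sense[dir: north]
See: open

Do: stack.push[x: north]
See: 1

Do: maze.move[dir: north]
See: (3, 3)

Do: maze.sense[dir: north]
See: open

Do: stack.push[x: north]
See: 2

Do: maze.move[dir: north]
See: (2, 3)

Do: maze.sense[dir: north]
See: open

Do: stack.push[x: north]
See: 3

Do: maze.move[dir: north]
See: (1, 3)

Do: maze.sense[dir: north]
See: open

Do: stack.push[x: north]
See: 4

Do: maze.move[dir: north]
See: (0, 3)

Do: maze.sense[dir: east]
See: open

Do: stack.push[x: east]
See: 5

Do: maze.move[dir: east]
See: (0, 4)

Do: maze.sense[dir: east]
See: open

Do: stack.push[x: east]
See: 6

Do: maze.move[dir: east]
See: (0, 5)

Do: maze.sense[dir: east]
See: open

Do: stack.push[x: east]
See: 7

Do: maze.move[dir: east]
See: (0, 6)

Do: maze.sense[dir: south]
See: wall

Do: stack.pop[]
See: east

Do: maze.move[dir: west]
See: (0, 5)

Do: maze.sense[dir: south]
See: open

Do: stack.push[x: south]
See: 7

Do: maze.move[dir: south]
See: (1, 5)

Do: maze.sense[dir: south]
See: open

Do: stack.push[x: south]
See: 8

Do: maze.move[dir: south]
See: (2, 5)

Do: maze.sense[dir: east]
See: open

Do: stack.push[x: east]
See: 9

Do: maze.move[dir: east]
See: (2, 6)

Do: maze.sense[dir: south]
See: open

Do: stack.push[x: south]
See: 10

Do: maze.move[dir: south]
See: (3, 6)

Do: maze.sense[dir: south]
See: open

Do: stack.push[x: south]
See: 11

Do: maze.move[dir: south]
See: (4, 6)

Do: maze.sense[dir: south]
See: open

Do: stack.push[x: south]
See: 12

Do: maze.move[dir: south]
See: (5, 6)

Do: maze.sense[dir: south]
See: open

Do: stack.push[x: south]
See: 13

Do: maze.move[dir: south]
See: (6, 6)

Do: maze.sense[dir: south]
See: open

Do: stack.push[x: south]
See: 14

Do: maze.move[dir: south]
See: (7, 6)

Do: maze.sense[dir: south]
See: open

Do: stack.push[x: south]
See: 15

Do: maze.move[dir: south]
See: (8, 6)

Do: maze.sense[dir: west]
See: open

Do: stack.push[x: west]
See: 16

Do: maze.move[dir: west]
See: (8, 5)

Do: maze.sense[dir: north]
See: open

Do: stack.push[x: north]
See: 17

Do: maze.move[dir: north]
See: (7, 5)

Do: maze.sense[dir: north]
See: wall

Do: maze.sense[dir: west]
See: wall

Do: stack.pop[]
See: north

Do: maze.move[dir: south]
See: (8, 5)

Do: maze.sense[dir: west]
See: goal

Do: maze.move[dir: west]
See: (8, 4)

Answer: (8, 4)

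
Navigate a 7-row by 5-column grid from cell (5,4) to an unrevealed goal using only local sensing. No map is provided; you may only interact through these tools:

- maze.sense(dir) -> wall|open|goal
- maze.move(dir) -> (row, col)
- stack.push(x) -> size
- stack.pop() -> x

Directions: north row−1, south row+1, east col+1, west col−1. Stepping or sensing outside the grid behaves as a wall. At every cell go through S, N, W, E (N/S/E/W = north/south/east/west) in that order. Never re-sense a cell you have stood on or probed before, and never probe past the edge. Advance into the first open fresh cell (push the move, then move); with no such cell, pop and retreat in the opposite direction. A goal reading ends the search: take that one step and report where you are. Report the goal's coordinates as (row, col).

% maze.sense dir='south'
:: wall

% maze.sense dir='north'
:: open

% stack.push x='north'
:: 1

% maze.move dir='north'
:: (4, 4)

% maze.sense dir='north'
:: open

% stack.push x='north'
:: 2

% maze.move dir='north'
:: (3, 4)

% maze.sense dir='north'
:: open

% stack.push x='north'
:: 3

% maze.move dir='north'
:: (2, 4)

% maze.sense dir='north'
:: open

% stack.push x='north'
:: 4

% maze.move dir='north'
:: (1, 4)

% maze.sense dir='north'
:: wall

% maze.sense dir='west'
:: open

% stack.push x='west'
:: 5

% maze.move dir='west'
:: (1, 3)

% maze.sense dir='south'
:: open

% stack.push x='south'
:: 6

% maze.move dir='south'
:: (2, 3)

% maze.sense dir='south'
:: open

% stack.push x='south'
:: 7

% maze.move dir='south'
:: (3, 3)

% maze.sense dir='south'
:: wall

% maze.sense dir='west'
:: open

% stack.push x='west'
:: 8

% maze.move dir='west'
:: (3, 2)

% maze.sense dir='south'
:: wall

% maze.sense dir='north'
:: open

% stack.push x='north'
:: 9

% maze.move dir='north'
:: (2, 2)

% maze.sense dir='north'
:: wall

% maze.sense dir='west'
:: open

% stack.push x='west'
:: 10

% maze.move dir='west'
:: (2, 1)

% maze.sense dir='south'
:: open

% stack.push x='south'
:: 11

% maze.move dir='south'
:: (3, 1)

% maze.sense dir='south'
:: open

% stack.push x='south'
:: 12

% maze.move dir='south'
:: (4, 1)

% maze.sense dir='south'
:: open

% stack.push x='south'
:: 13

% maze.move dir='south'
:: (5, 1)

% maze.sense dir='south'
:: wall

% maze.sense dir='west'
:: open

% stack.push x='west'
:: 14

% maze.move dir='west'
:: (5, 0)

% maze.sense dir='south'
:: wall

% maze.sense dir='north'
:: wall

% stack.pop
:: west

% maze.move dir='east'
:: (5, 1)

% maze.sense dir='east'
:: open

% stack.push x='east'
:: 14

% maze.move dir='east'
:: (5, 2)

% maze.sense dir='south'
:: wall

% maze.sense dir='east'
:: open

% stack.push x='east'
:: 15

% maze.move dir='east'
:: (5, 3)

% maze.sense dir='south'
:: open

% stack.push x='south'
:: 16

% maze.move dir='south'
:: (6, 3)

% stack.pop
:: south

% maze.move dir='north'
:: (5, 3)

% stack.pop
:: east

% maze.move dir='west'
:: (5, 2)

% stack.pop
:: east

% maze.move dir='west'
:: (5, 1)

% stack.pop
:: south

% maze.move dir='north'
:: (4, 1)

% stack.pop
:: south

% maze.move dir='north'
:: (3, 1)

% maze.sense dir='west'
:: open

% stack.push x='west'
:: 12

% maze.move dir='west'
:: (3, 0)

% maze.sense dir='north'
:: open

% stack.push x='north'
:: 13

% maze.move dir='north'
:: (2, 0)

% maze.sense dir='north'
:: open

% stack.push x='north'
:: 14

% maze.move dir='north'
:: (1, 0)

% maze.sense dir='north'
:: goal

% maze.move dir='north'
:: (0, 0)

Answer: (0, 0)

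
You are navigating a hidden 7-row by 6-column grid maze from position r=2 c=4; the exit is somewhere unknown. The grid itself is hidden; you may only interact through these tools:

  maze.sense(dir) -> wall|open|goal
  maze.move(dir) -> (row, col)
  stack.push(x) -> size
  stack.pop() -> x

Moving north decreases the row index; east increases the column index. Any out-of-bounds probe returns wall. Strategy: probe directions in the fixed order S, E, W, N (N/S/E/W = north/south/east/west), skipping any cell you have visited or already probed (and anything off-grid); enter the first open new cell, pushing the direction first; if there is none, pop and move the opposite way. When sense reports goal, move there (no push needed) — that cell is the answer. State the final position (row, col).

# maze.sense(south) ~> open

# stack.push(south) ~> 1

# maze.move(south) ~> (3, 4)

# maze.sense(south) ~> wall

# maze.sense(east) ~> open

# stack.push(east) ~> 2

# maze.move(east) ~> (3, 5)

# maze.sense(south) ~> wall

# maze.sense(north) ~> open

# stack.push(north) ~> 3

# maze.move(north) ~> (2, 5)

# maze.sense(north) ~> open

# stack.push(north) ~> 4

# maze.move(north) ~> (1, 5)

# maze.sense(west) ~> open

# stack.push(west) ~> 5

# maze.move(west) ~> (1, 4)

# maze.sense(west) ~> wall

# maze.sense(north) ~> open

# stack.push(north) ~> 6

# maze.move(north) ~> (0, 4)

# maze.sense(east) ~> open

# stack.push(east) ~> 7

# maze.move(east) ~> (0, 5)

# stack.pop() ~> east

# maze.move(west) ~> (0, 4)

# maze.sense(west) ~> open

# stack.push(west) ~> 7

# maze.move(west) ~> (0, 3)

# maze.sense(west) ~> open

# stack.push(west) ~> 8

# maze.move(west) ~> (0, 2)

# maze.sense(south) ~> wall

# maze.sense(west) ~> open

# stack.push(west) ~> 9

# maze.move(west) ~> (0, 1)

# maze.sense(south) ~> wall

# maze.sense(west) ~> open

# stack.push(west) ~> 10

# maze.move(west) ~> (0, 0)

# maze.sense(south) ~> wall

# stack.pop() ~> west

# maze.move(east) ~> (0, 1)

# stack.pop() ~> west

# maze.move(east) ~> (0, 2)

# stack.pop() ~> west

# maze.move(east) ~> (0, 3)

# stack.pop() ~> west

# maze.move(east) ~> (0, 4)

# stack.pop() ~> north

# maze.move(south) ~> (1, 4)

# stack.pop() ~> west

# maze.move(east) ~> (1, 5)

# stack.pop() ~> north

# maze.move(south) ~> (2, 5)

# stack.pop() ~> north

# maze.move(south) ~> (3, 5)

# stack.pop() ~> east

# maze.move(west) ~> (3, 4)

# maze.sense(west) ~> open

# stack.push(west) ~> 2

# maze.move(west) ~> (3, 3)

# maze.sense(south) ~> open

# stack.push(south) ~> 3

# maze.move(south) ~> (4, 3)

# maze.sense(south) ~> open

# stack.push(south) ~> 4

# maze.move(south) ~> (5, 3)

# maze.sense(south) ~> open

# stack.push(south) ~> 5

# maze.move(south) ~> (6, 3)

# maze.sense(east) ~> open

# stack.push(east) ~> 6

# maze.move(east) ~> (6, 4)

# maze.sense(east) ~> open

# stack.push(east) ~> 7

# maze.move(east) ~> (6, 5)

# maze.sense(north) ~> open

# stack.push(north) ~> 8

# maze.move(north) ~> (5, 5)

# maze.sense(west) ~> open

# stack.push(west) ~> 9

# maze.move(west) ~> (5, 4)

# stack.pop() ~> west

# maze.move(east) ~> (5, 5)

# stack.pop() ~> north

# maze.move(south) ~> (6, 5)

# stack.pop() ~> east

# maze.move(west) ~> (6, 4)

# stack.pop() ~> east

# maze.move(west) ~> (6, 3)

# maze.sense(west) ~> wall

# stack.pop() ~> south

# maze.move(north) ~> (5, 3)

# maze.sense(west) ~> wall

# stack.pop() ~> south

# maze.move(north) ~> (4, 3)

# maze.sense(west) ~> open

# stack.push(west) ~> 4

# maze.move(west) ~> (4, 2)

# maze.sense(west) ~> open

# stack.push(west) ~> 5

# maze.move(west) ~> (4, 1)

# maze.sense(south) ~> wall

# maze.sense(west) ~> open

# stack.push(west) ~> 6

# maze.move(west) ~> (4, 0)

# maze.sense(south) ~> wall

# maze.sense(north) ~> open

# stack.push(north) ~> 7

# maze.move(north) ~> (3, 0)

# maze.sense(east) ~> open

# stack.push(east) ~> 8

# maze.move(east) ~> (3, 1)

# maze.sense(east) ~> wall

# maze.sense(north) ~> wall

# stack.pop() ~> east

# maze.move(west) ~> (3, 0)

# maze.sense(north) ~> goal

# maze.move(north) ~> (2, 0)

Answer: (2, 0)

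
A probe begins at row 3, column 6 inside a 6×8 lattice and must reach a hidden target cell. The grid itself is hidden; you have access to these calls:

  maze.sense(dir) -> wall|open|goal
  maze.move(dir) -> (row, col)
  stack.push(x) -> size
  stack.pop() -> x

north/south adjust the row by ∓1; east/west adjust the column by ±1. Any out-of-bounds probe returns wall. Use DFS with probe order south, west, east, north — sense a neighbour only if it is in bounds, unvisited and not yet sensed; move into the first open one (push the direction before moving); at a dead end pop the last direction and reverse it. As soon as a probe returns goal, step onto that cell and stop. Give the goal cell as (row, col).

→ sense(dir='south')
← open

→ push(x='south')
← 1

→ move(dir='south')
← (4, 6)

→ sense(dir='south')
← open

→ push(x='south')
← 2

→ move(dir='south')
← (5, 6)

→ sense(dir='west')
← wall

→ sense(dir='east')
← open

→ push(x='east')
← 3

→ move(dir='east')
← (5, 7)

→ sense(dir='north')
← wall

→ pop()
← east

→ move(dir='west')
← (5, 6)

→ pop()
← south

→ move(dir='north')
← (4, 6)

→ sense(dir='west')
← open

→ push(x='west')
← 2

→ move(dir='west')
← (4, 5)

→ sense(dir='west')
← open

→ push(x='west')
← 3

→ move(dir='west')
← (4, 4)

→ sense(dir='south')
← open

→ push(x='south')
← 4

→ move(dir='south')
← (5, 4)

→ sense(dir='west')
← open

→ push(x='west')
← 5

→ move(dir='west')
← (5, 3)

→ sense(dir='west')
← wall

→ sense(dir='north')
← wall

→ pop()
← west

→ move(dir='east')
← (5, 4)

→ pop()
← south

→ move(dir='north')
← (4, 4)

→ sense(dir='north')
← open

→ push(x='north')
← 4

→ move(dir='north')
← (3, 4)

→ sense(dir='west')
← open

→ push(x='west')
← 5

→ move(dir='west')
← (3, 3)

→ sense(dir='west')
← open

→ push(x='west')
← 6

→ move(dir='west')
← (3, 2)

→ sense(dir='south')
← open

→ push(x='south')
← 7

→ move(dir='south')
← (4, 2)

→ sense(dir='west')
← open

→ push(x='west')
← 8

→ move(dir='west')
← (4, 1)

→ sense(dir='south')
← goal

→ move(dir='south')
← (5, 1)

Answer: (5, 1)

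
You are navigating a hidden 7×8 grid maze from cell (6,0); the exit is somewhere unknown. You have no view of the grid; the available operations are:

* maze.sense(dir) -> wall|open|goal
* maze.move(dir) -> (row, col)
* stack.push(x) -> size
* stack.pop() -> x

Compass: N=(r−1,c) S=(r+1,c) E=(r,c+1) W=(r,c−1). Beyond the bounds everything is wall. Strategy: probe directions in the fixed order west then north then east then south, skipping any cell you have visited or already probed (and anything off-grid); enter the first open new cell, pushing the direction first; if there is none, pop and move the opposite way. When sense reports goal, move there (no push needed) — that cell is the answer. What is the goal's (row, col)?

// 1. maze.sense(dir→north) : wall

// 2. maze.sense(dir→east) : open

// 3. stack.push(x→east) : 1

// 4. maze.move(dir→east) : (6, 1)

// 5. maze.sense(dir→north) : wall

// 6. maze.sense(dir→east) : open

// 7. stack.push(x→east) : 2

// 8. maze.move(dir→east) : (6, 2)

// 9. maze.sense(dir→north) : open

// 10. stack.push(x→north) : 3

// 11. maze.move(dir→north) : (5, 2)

// 12. maze.sense(dir→north) : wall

// 13. maze.sense(dir→east) : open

// 14. stack.push(x→east) : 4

// 15. maze.move(dir→east) : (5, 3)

// 16. maze.sense(dir→north) : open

// 17. stack.push(x→north) : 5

// 18. maze.move(dir→north) : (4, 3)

// 19. maze.sense(dir→north) : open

// 20. stack.push(x→north) : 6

// 21. maze.move(dir→north) : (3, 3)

// 22. maze.sense(dir→west) : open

// 23. stack.push(x→west) : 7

// 24. maze.move(dir→west) : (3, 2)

// 25. maze.sense(dir→west) : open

// 26. stack.push(x→west) : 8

// 27. maze.move(dir→west) : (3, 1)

// 28. maze.sense(dir→west) : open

// 29. stack.push(x→west) : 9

// 30. maze.move(dir→west) : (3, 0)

// 31. maze.sense(dir→north) : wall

// 32. maze.sense(dir→south) : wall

// 33. stack.pop() : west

// 34. maze.move(dir→east) : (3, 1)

// 35. maze.sense(dir→north) : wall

// 36. maze.sense(dir→south) : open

// 37. stack.push(x→south) : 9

// 38. maze.move(dir→south) : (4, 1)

// 39. stack.pop() : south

// 40. maze.move(dir→north) : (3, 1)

// 41. stack.pop() : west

// 42. maze.move(dir→east) : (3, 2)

// 43. maze.sense(dir→north) : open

// 44. stack.push(x→north) : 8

// 45. maze.move(dir→north) : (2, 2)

// 46. maze.sense(dir→north) : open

// 47. stack.push(x→north) : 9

// 48. maze.move(dir→north) : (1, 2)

// 49. maze.sense(dir→west) : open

// 50. stack.push(x→west) : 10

// 51. maze.move(dir→west) : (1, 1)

// 52. maze.sense(dir→west) : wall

// 53. maze.sense(dir→north) : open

// 54. stack.push(x→north) : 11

// 55. maze.move(dir→north) : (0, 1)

// 56. maze.sense(dir→west) : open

// 57. stack.push(x→west) : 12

// 58. maze.move(dir→west) : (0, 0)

// 59. stack.pop() : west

// 60. maze.move(dir→east) : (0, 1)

// 61. maze.sense(dir→east) : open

// 62. stack.push(x→east) : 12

// 63. maze.move(dir→east) : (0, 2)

// 64. maze.sense(dir→east) : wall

// 65. stack.pop() : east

// 66. maze.move(dir→west) : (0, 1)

// 67. stack.pop() : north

// 68. maze.move(dir→south) : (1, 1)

// 69. stack.pop() : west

// 70. maze.move(dir→east) : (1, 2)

// 71. maze.sense(dir→east) : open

// 72. stack.push(x→east) : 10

// 73. maze.move(dir→east) : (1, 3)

// 74. maze.sense(dir→east) : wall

// 75. maze.sense(dir→south) : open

// 76. stack.push(x→south) : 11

// 77. maze.move(dir→south) : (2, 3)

// 78. maze.sense(dir→east) : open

// 79. stack.push(x→east) : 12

// 80. maze.move(dir→east) : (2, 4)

// 81. maze.sense(dir→east) : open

// 82. stack.push(x→east) : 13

// 83. maze.move(dir→east) : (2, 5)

// 84. maze.sense(dir→north) : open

// 85. stack.push(x→north) : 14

// 86. maze.move(dir→north) : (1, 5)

// 87. maze.sense(dir→north) : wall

// 88. maze.sense(dir→east) : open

// 89. stack.push(x→east) : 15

// 90. maze.move(dir→east) : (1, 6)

// 91. maze.sense(dir→north) : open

// 92. stack.push(x→north) : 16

// 93. maze.move(dir→north) : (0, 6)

// 94. maze.sense(dir→east) : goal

// 95. maze.move(dir→east) : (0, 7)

Answer: (0, 7)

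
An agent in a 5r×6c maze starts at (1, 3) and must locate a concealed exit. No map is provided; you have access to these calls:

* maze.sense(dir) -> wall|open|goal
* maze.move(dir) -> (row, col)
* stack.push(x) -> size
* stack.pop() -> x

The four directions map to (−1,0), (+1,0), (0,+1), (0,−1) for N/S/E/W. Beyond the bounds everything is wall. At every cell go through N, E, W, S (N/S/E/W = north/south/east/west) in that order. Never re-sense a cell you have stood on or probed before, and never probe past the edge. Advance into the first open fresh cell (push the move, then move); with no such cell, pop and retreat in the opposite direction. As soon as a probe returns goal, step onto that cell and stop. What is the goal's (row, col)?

Now I run sense passing north, → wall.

I call sense passing east, yielding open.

Next I call push passing east, — result: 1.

I invoke move passing east, : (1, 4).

I call sense passing north, yielding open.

Calling push passing north, and observe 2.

I run move passing north, → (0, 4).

Using sense passing east, and observe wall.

Now I run pop, → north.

Now I run move passing south, and see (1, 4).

I invoke sense passing east, which returns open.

I invoke push passing east, and get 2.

Invoking move passing east, giving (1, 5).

I call sense passing south, : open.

Calling push passing south, : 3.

Using move passing south, and get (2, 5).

Next I call sense passing west, and see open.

I call push passing west, : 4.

Invoking move passing west, — result: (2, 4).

Using sense passing west, and see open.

I try push passing west, and get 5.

Next I call move passing west, — result: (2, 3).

Calling sense passing west, — result: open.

Now I run push passing west, : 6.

I use move passing west, and see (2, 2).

Then sense passing north, → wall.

Then sense passing west, : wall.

Then sense passing south, yielding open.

I invoke push passing south, and observe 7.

I invoke move passing south, giving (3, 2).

I use sense passing east, — result: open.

I invoke push passing east, and observe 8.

Next I call move passing east, → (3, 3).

I use sense passing east, and observe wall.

I run sense passing south, which returns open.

Next I call push passing south, which returns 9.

I run move passing south, yielding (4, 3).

Using sense passing east, and see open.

I call push passing east, and observe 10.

I run move passing east, → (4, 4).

I call sense passing east, and observe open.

Then push passing east, giving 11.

I run move passing east, and see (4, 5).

I invoke sense passing north, and observe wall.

I invoke pop, and see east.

Using move passing west, → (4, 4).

I use pop, which returns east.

Invoking move passing west, yielding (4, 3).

Now I run sense passing west, and get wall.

I call pop(), and see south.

I use move passing north, yielding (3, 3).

I invoke pop(), — result: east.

Using move passing west, → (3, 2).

I try sense passing west, giving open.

Invoking push passing west, — result: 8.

I invoke move passing west, giving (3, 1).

Now I run sense passing west, which returns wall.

I invoke sense passing south, — result: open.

Next I call push passing south, giving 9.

I invoke move passing south, and observe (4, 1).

Now I run sense passing west, and observe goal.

Then move passing west, and see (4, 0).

Answer: (4, 0)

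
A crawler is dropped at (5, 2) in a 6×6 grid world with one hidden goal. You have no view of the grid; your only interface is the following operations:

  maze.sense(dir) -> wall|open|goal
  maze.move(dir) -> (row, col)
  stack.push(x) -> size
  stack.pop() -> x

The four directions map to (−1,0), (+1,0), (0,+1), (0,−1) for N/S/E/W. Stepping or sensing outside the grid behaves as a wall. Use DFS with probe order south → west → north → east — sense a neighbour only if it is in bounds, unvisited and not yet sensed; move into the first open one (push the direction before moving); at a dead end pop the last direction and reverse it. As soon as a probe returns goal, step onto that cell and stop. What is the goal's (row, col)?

Action: maze.sense[dir→west]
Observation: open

Action: stack.push[x→west]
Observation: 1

Action: maze.move[dir→west]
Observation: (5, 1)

Action: maze.sense[dir→west]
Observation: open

Action: stack.push[x→west]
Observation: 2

Action: maze.move[dir→west]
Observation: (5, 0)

Action: maze.sense[dir→north]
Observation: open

Action: stack.push[x→north]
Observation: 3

Action: maze.move[dir→north]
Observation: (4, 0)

Action: maze.sense[dir→north]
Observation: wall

Action: maze.sense[dir→east]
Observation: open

Action: stack.push[x→east]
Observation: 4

Action: maze.move[dir→east]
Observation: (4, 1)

Action: maze.sense[dir→north]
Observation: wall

Action: maze.sense[dir→east]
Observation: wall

Action: stack.pop[]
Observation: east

Action: maze.move[dir→west]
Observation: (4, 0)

Action: stack.pop[]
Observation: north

Action: maze.move[dir→south]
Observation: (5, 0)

Action: stack.pop[]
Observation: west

Action: maze.move[dir→east]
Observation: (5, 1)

Action: stack.pop[]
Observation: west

Action: maze.move[dir→east]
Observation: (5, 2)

Action: maze.sense[dir→east]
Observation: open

Action: stack.push[x→east]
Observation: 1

Action: maze.move[dir→east]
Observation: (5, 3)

Action: maze.sense[dir→north]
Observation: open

Action: stack.push[x→north]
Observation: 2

Action: maze.move[dir→north]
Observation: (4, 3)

Action: maze.sense[dir→north]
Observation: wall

Action: maze.sense[dir→east]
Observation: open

Action: stack.push[x→east]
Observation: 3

Action: maze.move[dir→east]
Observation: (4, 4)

Action: maze.sense[dir→south]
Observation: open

Action: stack.push[x→south]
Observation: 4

Action: maze.move[dir→south]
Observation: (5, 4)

Action: maze.sense[dir→east]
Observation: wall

Action: stack.pop[]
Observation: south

Action: maze.move[dir→north]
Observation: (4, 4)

Action: maze.sense[dir→north]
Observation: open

Action: stack.push[x→north]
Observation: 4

Action: maze.move[dir→north]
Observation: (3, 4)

Action: maze.sense[dir→north]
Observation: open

Action: stack.push[x→north]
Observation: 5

Action: maze.move[dir→north]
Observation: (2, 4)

Action: maze.sense[dir→west]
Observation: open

Action: stack.push[x→west]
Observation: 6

Action: maze.move[dir→west]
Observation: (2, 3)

Action: maze.sense[dir→west]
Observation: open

Action: stack.push[x→west]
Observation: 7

Action: maze.move[dir→west]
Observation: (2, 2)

Action: maze.sense[dir→south]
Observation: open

Action: stack.push[x→south]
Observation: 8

Action: maze.move[dir→south]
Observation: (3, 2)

Action: stack.pop[]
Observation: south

Action: maze.move[dir→north]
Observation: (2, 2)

Action: maze.sense[dir→west]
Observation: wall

Action: maze.sense[dir→north]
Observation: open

Action: stack.push[x→north]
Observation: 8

Action: maze.move[dir→north]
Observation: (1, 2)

Action: maze.sense[dir→west]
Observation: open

Action: stack.push[x→west]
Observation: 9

Action: maze.move[dir→west]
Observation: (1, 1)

Action: maze.sense[dir→west]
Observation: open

Action: stack.push[x→west]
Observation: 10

Action: maze.move[dir→west]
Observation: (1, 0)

Action: maze.sense[dir→south]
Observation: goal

Action: maze.move[dir→south]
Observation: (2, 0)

Answer: (2, 0)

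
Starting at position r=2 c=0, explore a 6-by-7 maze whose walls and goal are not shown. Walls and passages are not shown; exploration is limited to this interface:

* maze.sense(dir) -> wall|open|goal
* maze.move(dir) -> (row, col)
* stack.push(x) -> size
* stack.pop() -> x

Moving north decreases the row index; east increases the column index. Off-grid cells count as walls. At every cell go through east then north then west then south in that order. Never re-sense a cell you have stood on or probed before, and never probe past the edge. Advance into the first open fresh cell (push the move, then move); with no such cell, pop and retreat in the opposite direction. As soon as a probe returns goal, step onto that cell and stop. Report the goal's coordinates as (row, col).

;; 1. sense(east) : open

;; 2. push(east) : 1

;; 3. move(east) : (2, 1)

;; 4. sense(east) : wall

;; 5. sense(north) : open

;; 6. push(north) : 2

;; 7. move(north) : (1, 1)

;; 8. sense(east) : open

;; 9. push(east) : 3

;; 10. move(east) : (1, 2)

;; 11. sense(east) : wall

;; 12. sense(north) : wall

;; 13. pop() : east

;; 14. move(west) : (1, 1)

;; 15. sense(north) : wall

;; 16. sense(west) : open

;; 17. push(west) : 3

;; 18. move(west) : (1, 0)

;; 19. sense(north) : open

;; 20. push(north) : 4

;; 21. move(north) : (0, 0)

;; 22. pop() : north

;; 23. move(south) : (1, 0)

;; 24. pop() : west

;; 25. move(east) : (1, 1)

;; 26. pop() : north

;; 27. move(south) : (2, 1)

;; 28. sense(south) : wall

;; 29. pop() : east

;; 30. move(west) : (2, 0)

;; 31. sense(south) : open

;; 32. push(south) : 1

;; 33. move(south) : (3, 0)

;; 34. sense(south) : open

;; 35. push(south) : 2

;; 36. move(south) : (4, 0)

;; 37. sense(east) : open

;; 38. push(east) : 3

;; 39. move(east) : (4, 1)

;; 40. sense(east) : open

;; 41. push(east) : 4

;; 42. move(east) : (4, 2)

;; 43. sense(east) : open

;; 44. push(east) : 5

;; 45. move(east) : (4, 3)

;; 46. sense(east) : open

;; 47. push(east) : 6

;; 48. move(east) : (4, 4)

;; 49. sense(east) : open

;; 50. push(east) : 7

;; 51. move(east) : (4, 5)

;; 52. sense(east) : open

;; 53. push(east) : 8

;; 54. move(east) : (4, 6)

;; 55. sense(north) : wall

;; 56. sense(south) : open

;; 57. push(south) : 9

;; 58. move(south) : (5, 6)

;; 59. sense(west) : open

;; 60. push(west) : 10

;; 61. move(west) : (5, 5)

;; 62. sense(west) : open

;; 63. push(west) : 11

;; 64. move(west) : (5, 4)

;; 65. sense(west) : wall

;; 66. pop() : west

;; 67. move(east) : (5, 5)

;; 68. pop() : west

;; 69. move(east) : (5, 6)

;; 70. pop() : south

;; 71. move(north) : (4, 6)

;; 72. pop() : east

;; 73. move(west) : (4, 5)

;; 74. sense(north) : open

;; 75. push(north) : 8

;; 76. move(north) : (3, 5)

;; 77. sense(north) : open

;; 78. push(north) : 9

;; 79. move(north) : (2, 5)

;; 80. sense(east) : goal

;; 81. move(east) : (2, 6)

Answer: (2, 6)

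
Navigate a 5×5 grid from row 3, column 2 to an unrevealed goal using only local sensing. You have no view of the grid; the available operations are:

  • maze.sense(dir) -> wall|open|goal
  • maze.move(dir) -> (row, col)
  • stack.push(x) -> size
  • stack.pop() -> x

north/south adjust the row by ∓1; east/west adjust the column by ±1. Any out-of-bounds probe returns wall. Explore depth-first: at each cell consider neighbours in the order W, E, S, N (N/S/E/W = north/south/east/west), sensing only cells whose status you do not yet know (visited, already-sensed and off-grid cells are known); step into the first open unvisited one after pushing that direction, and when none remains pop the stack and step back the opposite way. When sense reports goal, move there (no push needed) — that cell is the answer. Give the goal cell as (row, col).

% maze.sense(west) -> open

% stack.push(west) -> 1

% maze.move(west) -> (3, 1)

% maze.sense(west) -> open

% stack.push(west) -> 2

% maze.move(west) -> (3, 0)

% maze.sense(south) -> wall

% maze.sense(north) -> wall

% stack.pop() -> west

% maze.move(east) -> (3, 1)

% maze.sense(south) -> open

% stack.push(south) -> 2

% maze.move(south) -> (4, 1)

% maze.sense(east) -> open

% stack.push(east) -> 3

% maze.move(east) -> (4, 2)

% maze.sense(east) -> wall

% stack.pop() -> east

% maze.move(west) -> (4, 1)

% stack.pop() -> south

% maze.move(north) -> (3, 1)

% maze.sense(north) -> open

% stack.push(north) -> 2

% maze.move(north) -> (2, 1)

% maze.sense(east) -> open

% stack.push(east) -> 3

% maze.move(east) -> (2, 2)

% maze.sense(east) -> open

% stack.push(east) -> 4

% maze.move(east) -> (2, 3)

% maze.sense(east) -> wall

% maze.sense(south) -> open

% stack.push(south) -> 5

% maze.move(south) -> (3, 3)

% maze.sense(east) -> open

% stack.push(east) -> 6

% maze.move(east) -> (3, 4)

% maze.sense(south) -> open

% stack.push(south) -> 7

% maze.move(south) -> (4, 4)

% stack.pop() -> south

% maze.move(north) -> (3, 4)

% stack.pop() -> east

% maze.move(west) -> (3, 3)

% stack.pop() -> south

% maze.move(north) -> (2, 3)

% maze.sense(north) -> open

% stack.push(north) -> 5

% maze.move(north) -> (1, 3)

% maze.sense(west) -> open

% stack.push(west) -> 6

% maze.move(west) -> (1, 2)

% maze.sense(west) -> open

% stack.push(west) -> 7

% maze.move(west) -> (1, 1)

% maze.sense(west) -> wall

% maze.sense(north) -> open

% stack.push(north) -> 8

% maze.move(north) -> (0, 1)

% maze.sense(west) -> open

% stack.push(west) -> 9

% maze.move(west) -> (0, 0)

% stack.pop() -> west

% maze.move(east) -> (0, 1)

% maze.sense(east) -> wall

% stack.pop() -> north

% maze.move(south) -> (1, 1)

% stack.pop() -> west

% maze.move(east) -> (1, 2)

% stack.pop() -> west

% maze.move(east) -> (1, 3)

% maze.sense(east) -> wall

% maze.sense(north) -> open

% stack.push(north) -> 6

% maze.move(north) -> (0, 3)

% maze.sense(east) -> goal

% maze.move(east) -> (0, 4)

Answer: (0, 4)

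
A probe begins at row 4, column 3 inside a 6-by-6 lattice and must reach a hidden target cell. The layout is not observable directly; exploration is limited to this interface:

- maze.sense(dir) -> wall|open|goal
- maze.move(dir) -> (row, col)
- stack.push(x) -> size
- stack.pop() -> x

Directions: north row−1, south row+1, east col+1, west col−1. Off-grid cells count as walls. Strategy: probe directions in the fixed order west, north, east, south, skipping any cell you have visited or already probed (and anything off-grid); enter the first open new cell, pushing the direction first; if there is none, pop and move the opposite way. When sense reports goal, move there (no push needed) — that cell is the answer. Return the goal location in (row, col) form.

// maze.sense(dir→west) ~> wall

// maze.sense(dir→north) ~> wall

// maze.sense(dir→east) ~> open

// stack.push(x→east) ~> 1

// maze.move(dir→east) ~> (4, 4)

// maze.sense(dir→north) ~> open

// stack.push(x→north) ~> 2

// maze.move(dir→north) ~> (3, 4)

// maze.sense(dir→north) ~> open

// stack.push(x→north) ~> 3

// maze.move(dir→north) ~> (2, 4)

// maze.sense(dir→west) ~> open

// stack.push(x→west) ~> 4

// maze.move(dir→west) ~> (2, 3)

// maze.sense(dir→west) ~> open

// stack.push(x→west) ~> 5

// maze.move(dir→west) ~> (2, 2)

// maze.sense(dir→west) ~> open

// stack.push(x→west) ~> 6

// maze.move(dir→west) ~> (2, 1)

// maze.sense(dir→west) ~> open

// stack.push(x→west) ~> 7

// maze.move(dir→west) ~> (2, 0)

// maze.sense(dir→north) ~> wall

// maze.sense(dir→south) ~> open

// stack.push(x→south) ~> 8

// maze.move(dir→south) ~> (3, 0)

// maze.sense(dir→east) ~> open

// stack.push(x→east) ~> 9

// maze.move(dir→east) ~> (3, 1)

// maze.sense(dir→east) ~> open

// stack.push(x→east) ~> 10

// maze.move(dir→east) ~> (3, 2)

// stack.pop() ~> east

// maze.move(dir→west) ~> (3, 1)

// maze.sense(dir→south) ~> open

// stack.push(x→south) ~> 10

// maze.move(dir→south) ~> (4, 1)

// maze.sense(dir→west) ~> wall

// maze.sense(dir→south) ~> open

// stack.push(x→south) ~> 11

// maze.move(dir→south) ~> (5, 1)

// maze.sense(dir→west) ~> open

// stack.push(x→west) ~> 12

// maze.move(dir→west) ~> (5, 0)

// stack.pop() ~> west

// maze.move(dir→east) ~> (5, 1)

// maze.sense(dir→east) ~> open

// stack.push(x→east) ~> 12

// maze.move(dir→east) ~> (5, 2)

// maze.sense(dir→east) ~> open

// stack.push(x→east) ~> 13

// maze.move(dir→east) ~> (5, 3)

// maze.sense(dir→east) ~> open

// stack.push(x→east) ~> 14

// maze.move(dir→east) ~> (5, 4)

// maze.sense(dir→east) ~> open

// stack.push(x→east) ~> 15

// maze.move(dir→east) ~> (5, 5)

// maze.sense(dir→north) ~> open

// stack.push(x→north) ~> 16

// maze.move(dir→north) ~> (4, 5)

// maze.sense(dir→north) ~> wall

// stack.pop() ~> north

// maze.move(dir→south) ~> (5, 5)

// stack.pop() ~> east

// maze.move(dir→west) ~> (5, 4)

// stack.pop() ~> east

// maze.move(dir→west) ~> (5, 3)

// stack.pop() ~> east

// maze.move(dir→west) ~> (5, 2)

// stack.pop() ~> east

// maze.move(dir→west) ~> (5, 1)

// stack.pop() ~> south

// maze.move(dir→north) ~> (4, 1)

// stack.pop() ~> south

// maze.move(dir→north) ~> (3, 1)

// stack.pop() ~> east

// maze.move(dir→west) ~> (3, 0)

// stack.pop() ~> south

// maze.move(dir→north) ~> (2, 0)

// stack.pop() ~> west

// maze.move(dir→east) ~> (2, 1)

// maze.sense(dir→north) ~> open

// stack.push(x→north) ~> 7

// maze.move(dir→north) ~> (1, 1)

// maze.sense(dir→north) ~> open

// stack.push(x→north) ~> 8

// maze.move(dir→north) ~> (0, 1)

// maze.sense(dir→west) ~> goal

// maze.move(dir→west) ~> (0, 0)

Answer: (0, 0)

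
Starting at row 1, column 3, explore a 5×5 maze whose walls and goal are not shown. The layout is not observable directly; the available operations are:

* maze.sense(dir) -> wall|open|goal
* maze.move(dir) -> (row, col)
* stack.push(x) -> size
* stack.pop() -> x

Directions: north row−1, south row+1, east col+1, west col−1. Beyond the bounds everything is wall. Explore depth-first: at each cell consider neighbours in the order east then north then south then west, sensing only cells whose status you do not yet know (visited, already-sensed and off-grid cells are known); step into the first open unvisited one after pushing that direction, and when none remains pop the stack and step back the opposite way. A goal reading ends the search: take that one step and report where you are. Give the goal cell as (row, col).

→ maze.sense(dir: east)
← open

→ stack.push(x: east)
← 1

→ maze.move(dir: east)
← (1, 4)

→ maze.sense(dir: north)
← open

→ stack.push(x: north)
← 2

→ maze.move(dir: north)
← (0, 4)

→ maze.sense(dir: west)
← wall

→ stack.pop()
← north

→ maze.move(dir: south)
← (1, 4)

→ maze.sense(dir: south)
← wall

→ stack.pop()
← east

→ maze.move(dir: west)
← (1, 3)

→ maze.sense(dir: south)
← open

→ stack.push(x: south)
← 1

→ maze.move(dir: south)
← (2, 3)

→ maze.sense(dir: south)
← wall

→ maze.sense(dir: west)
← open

→ stack.push(x: west)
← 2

→ maze.move(dir: west)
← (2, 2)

→ maze.sense(dir: north)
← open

→ stack.push(x: north)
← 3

→ maze.move(dir: north)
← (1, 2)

→ maze.sense(dir: north)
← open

→ stack.push(x: north)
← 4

→ maze.move(dir: north)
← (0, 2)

→ maze.sense(dir: west)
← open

→ stack.push(x: west)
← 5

→ maze.move(dir: west)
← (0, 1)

→ maze.sense(dir: south)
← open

→ stack.push(x: south)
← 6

→ maze.move(dir: south)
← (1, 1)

→ maze.sense(dir: south)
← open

→ stack.push(x: south)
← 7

→ maze.move(dir: south)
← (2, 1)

→ maze.sense(dir: south)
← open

→ stack.push(x: south)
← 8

→ maze.move(dir: south)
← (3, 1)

→ maze.sense(dir: east)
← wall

→ maze.sense(dir: south)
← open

→ stack.push(x: south)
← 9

→ maze.move(dir: south)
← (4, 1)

→ maze.sense(dir: east)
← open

→ stack.push(x: east)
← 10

→ maze.move(dir: east)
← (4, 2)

→ maze.sense(dir: east)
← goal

→ maze.move(dir: east)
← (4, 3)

Answer: (4, 3)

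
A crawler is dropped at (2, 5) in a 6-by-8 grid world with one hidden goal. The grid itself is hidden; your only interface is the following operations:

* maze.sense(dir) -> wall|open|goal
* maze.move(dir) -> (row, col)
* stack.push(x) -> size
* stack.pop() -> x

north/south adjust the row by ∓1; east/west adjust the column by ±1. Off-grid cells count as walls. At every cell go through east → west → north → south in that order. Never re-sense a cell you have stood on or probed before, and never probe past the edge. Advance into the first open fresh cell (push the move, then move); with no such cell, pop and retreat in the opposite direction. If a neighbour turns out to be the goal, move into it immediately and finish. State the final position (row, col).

% sense(dir=east) : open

% push(x=east) : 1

% move(dir=east) : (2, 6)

% sense(dir=east) : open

% push(x=east) : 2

% move(dir=east) : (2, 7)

% sense(dir=north) : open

% push(x=north) : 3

% move(dir=north) : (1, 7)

% sense(dir=west) : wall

% sense(dir=north) : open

% push(x=north) : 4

% move(dir=north) : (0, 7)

% sense(dir=west) : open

% push(x=west) : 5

% move(dir=west) : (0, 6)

% sense(dir=west) : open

% push(x=west) : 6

% move(dir=west) : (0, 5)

% sense(dir=west) : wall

% sense(dir=south) : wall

% pop() : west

% move(dir=east) : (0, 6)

% pop() : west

% move(dir=east) : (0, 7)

% pop() : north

% move(dir=south) : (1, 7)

% pop() : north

% move(dir=south) : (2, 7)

% sense(dir=south) : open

% push(x=south) : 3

% move(dir=south) : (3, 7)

% sense(dir=west) : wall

% sense(dir=south) : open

% push(x=south) : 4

% move(dir=south) : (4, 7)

% sense(dir=west) : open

% push(x=west) : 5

% move(dir=west) : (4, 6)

% sense(dir=west) : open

% push(x=west) : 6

% move(dir=west) : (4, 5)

% sense(dir=west) : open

% push(x=west) : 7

% move(dir=west) : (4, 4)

% sense(dir=west) : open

% push(x=west) : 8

% move(dir=west) : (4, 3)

% sense(dir=west) : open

% push(x=west) : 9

% move(dir=west) : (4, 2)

% sense(dir=west) : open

% push(x=west) : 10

% move(dir=west) : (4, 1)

% sense(dir=west) : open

% push(x=west) : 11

% move(dir=west) : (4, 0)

% sense(dir=north) : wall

% sense(dir=south) : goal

% move(dir=south) : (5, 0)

Answer: (5, 0)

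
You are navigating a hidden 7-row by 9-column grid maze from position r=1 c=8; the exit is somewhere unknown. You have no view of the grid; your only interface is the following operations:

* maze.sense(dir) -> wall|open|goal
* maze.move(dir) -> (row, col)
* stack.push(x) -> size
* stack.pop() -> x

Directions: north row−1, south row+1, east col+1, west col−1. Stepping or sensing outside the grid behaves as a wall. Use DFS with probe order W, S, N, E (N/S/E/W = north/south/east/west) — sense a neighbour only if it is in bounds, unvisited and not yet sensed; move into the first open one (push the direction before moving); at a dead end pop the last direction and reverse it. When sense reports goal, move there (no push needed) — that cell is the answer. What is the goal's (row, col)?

% 1. maze.sense(dir→west) ~> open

% 2. stack.push(x→west) ~> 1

% 3. maze.move(dir→west) ~> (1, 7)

% 4. maze.sense(dir→west) ~> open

% 5. stack.push(x→west) ~> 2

% 6. maze.move(dir→west) ~> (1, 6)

% 7. maze.sense(dir→west) ~> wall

% 8. maze.sense(dir→south) ~> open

% 9. stack.push(x→south) ~> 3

% 10. maze.move(dir→south) ~> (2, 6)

% 11. maze.sense(dir→west) ~> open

% 12. stack.push(x→west) ~> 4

% 13. maze.move(dir→west) ~> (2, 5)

% 14. maze.sense(dir→west) ~> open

% 15. stack.push(x→west) ~> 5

% 16. maze.move(dir→west) ~> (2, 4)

% 17. maze.sense(dir→west) ~> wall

% 18. maze.sense(dir→south) ~> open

% 19. stack.push(x→south) ~> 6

% 20. maze.move(dir→south) ~> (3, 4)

% 21. maze.sense(dir→west) ~> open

% 22. stack.push(x→west) ~> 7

% 23. maze.move(dir→west) ~> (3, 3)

% 24. maze.sense(dir→west) ~> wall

% 25. maze.sense(dir→south) ~> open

% 26. stack.push(x→south) ~> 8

% 27. maze.move(dir→south) ~> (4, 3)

% 28. maze.sense(dir→west) ~> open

% 29. stack.push(x→west) ~> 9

% 30. maze.move(dir→west) ~> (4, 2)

% 31. maze.sense(dir→west) ~> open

% 32. stack.push(x→west) ~> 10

% 33. maze.move(dir→west) ~> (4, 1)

% 34. maze.sense(dir→west) ~> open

% 35. stack.push(x→west) ~> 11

% 36. maze.move(dir→west) ~> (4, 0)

% 37. maze.sense(dir→south) ~> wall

% 38. maze.sense(dir→north) ~> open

% 39. stack.push(x→north) ~> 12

% 40. maze.move(dir→north) ~> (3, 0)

% 41. maze.sense(dir→north) ~> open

% 42. stack.push(x→north) ~> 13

% 43. maze.move(dir→north) ~> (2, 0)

% 44. maze.sense(dir→north) ~> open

% 45. stack.push(x→north) ~> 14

% 46. maze.move(dir→north) ~> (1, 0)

% 47. maze.sense(dir→north) ~> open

% 48. stack.push(x→north) ~> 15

% 49. maze.move(dir→north) ~> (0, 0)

% 50. maze.sense(dir→east) ~> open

% 51. stack.push(x→east) ~> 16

% 52. maze.move(dir→east) ~> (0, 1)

% 53. maze.sense(dir→south) ~> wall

% 54. maze.sense(dir→east) ~> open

% 55. stack.push(x→east) ~> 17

% 56. maze.move(dir→east) ~> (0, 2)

% 57. maze.sense(dir→south) ~> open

% 58. stack.push(x→south) ~> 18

% 59. maze.move(dir→south) ~> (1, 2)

% 60. maze.sense(dir→south) ~> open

% 61. stack.push(x→south) ~> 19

% 62. maze.move(dir→south) ~> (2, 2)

% 63. maze.sense(dir→west) ~> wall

% 64. stack.pop() ~> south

% 65. maze.move(dir→north) ~> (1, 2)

% 66. maze.sense(dir→east) ~> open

% 67. stack.push(x→east) ~> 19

% 68. maze.move(dir→east) ~> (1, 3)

% 69. maze.sense(dir→north) ~> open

% 70. stack.push(x→north) ~> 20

% 71. maze.move(dir→north) ~> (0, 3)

% 72. maze.sense(dir→east) ~> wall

% 73. stack.pop() ~> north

% 74. maze.move(dir→south) ~> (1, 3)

% 75. maze.sense(dir→east) ~> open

% 76. stack.push(x→east) ~> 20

% 77. maze.move(dir→east) ~> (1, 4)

% 78. stack.pop() ~> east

% 79. maze.move(dir→west) ~> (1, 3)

% 80. stack.pop() ~> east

% 81. maze.move(dir→west) ~> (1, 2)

% 82. stack.pop() ~> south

% 83. maze.move(dir→north) ~> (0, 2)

% 84. stack.pop() ~> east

% 85. maze.move(dir→west) ~> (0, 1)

% 86. stack.pop() ~> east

% 87. maze.move(dir→west) ~> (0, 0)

% 88. stack.pop() ~> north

% 89. maze.move(dir→south) ~> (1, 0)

% 90. stack.pop() ~> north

% 91. maze.move(dir→south) ~> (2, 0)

% 92. stack.pop() ~> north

% 93. maze.move(dir→south) ~> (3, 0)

% 94. maze.sense(dir→east) ~> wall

% 95. stack.pop() ~> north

% 96. maze.move(dir→south) ~> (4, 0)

% 97. stack.pop() ~> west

% 98. maze.move(dir→east) ~> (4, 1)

% 99. maze.sense(dir→south) ~> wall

% 100. stack.pop() ~> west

% 101. maze.move(dir→east) ~> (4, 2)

% 102. maze.sense(dir→south) ~> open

% 103. stack.push(x→south) ~> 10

% 104. maze.move(dir→south) ~> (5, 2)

% 105. maze.sense(dir→south) ~> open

% 106. stack.push(x→south) ~> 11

% 107. maze.move(dir→south) ~> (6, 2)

% 108. maze.sense(dir→west) ~> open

% 109. stack.push(x→west) ~> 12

% 110. maze.move(dir→west) ~> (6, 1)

% 111. maze.sense(dir→west) ~> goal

% 112. maze.move(dir→west) ~> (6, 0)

Answer: (6, 0)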